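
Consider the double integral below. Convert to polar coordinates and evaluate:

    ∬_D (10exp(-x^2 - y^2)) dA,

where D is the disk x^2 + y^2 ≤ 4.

The region D is 0 ≤ r ≤ 2, 0 ≤ θ ≤ 2π in polar coordinates, where x = r cos(θ), y = r sin(θ), and dA = r dr dθ.

Under the substitution, the integrand becomes 10exp(-r^2), so

    ∬_D (10exp(-x^2 - y^2)) dA = ∫_{0}^{2π} ∫_{0}^{2} (10exp(-r^2)) · r dr dθ.

Inner integral (in r): ∫_{0}^{2} (10exp(-r^2)) · r dr = 5 - 5exp(-4).

Outer integral (in θ): ∫_{0}^{2π} (5 - 5exp(-4)) dθ = -10π exp(-4) + 10π.

Therefore ∬_D (10exp(-x^2 - y^2)) dA = -10π exp(-4) + 10π.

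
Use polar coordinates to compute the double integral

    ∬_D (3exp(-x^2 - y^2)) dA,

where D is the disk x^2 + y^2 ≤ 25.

The region D is 0 ≤ r ≤ 5, 0 ≤ θ ≤ 2π in polar coordinates, where x = r cos(θ), y = r sin(θ), and dA = r dr dθ.

Under the substitution, the integrand becomes 3exp(-r^2), so

    ∬_D (3exp(-x^2 - y^2)) dA = ∫_{0}^{2π} ∫_{0}^{5} (3exp(-r^2)) · r dr dθ.

Inner integral (in r): ∫_{0}^{5} (3exp(-r^2)) · r dr = 3/2 - 3exp(-25)/2.

Outer integral (in θ): ∫_{0}^{2π} (3/2 - 3exp(-25)/2) dθ = -3π exp(-25) + 3π.

Therefore ∬_D (3exp(-x^2 - y^2)) dA = -3π exp(-25) + 3π.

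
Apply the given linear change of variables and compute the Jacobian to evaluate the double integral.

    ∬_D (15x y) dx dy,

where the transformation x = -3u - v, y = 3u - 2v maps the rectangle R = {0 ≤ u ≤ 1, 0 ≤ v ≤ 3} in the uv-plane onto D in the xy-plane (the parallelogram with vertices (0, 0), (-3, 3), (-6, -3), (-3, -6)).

Compute the Jacobian determinant of (x, y) with respect to (u, v):

    ∂(x,y)/∂(u,v) = | -3  -1 | = (-3)(-2) - (-1)(3) = 9.
                   | 3  -2 |

Its absolute value is |J| = 9 (the area scaling factor).

Substituting x = -3u - v, y = 3u - 2v into the integrand,

    15x y → -135u^2 + 45u v + 30v^2,

so the integral becomes

    ∬_R (-135u^2 + 45u v + 30v^2) · |J| du dv = ∫_0^1 ∫_0^3 (-1215u^2 + 405u v + 270v^2) dv du.

Inner (v): -3645u^2 + 3645u/2 + 2430.
Outer (u): 8505/4.

Therefore ∬_D (15x y) dx dy = 8505/4.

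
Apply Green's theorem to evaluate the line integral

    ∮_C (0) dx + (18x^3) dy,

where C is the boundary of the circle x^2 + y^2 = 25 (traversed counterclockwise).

Green's theorem converts the closed line integral into a double integral over the enclosed region D:

    ∮_C P dx + Q dy = ∬_D (∂Q/∂x - ∂P/∂y) dA.

Here P = 0, Q = 18x^3, so

    ∂Q/∂x = 54x^2,    ∂P/∂y = 0,
    ∂Q/∂x - ∂P/∂y = 54x^2.

D is the region x^2 + y^2 ≤ 25. Evaluating the double integral:

In polar coordinates (x = r cos θ, y = r sin θ, dA = r dr dθ) the integrand becomes 54r^2cos(θ)^2, so

    ∬_D (54x^2) dA = ∫_0^{2π} ∫_0^{5} (54r^2cos(θ)^2) · r dr dθ.

Inner (r from 0 to 5): 16875cos(θ)^2/2.
Outer (θ from 0 to 2π): 16875π/2.

Therefore ∮_C P dx + Q dy = 16875π/2.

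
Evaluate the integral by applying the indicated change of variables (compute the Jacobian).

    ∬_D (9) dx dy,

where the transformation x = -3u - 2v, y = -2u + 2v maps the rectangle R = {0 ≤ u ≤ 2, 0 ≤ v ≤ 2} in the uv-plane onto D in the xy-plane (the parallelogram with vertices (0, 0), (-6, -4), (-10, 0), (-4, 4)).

Compute the Jacobian determinant of (x, y) with respect to (u, v):

    ∂(x,y)/∂(u,v) = | -3  -2 | = (-3)(2) - (-2)(-2) = -10.
                   | -2  2 |

Its absolute value is |J| = 10 (the area scaling factor).

Substituting x = -3u - 2v, y = -2u + 2v into the integrand,

    9 → 9,

so the integral becomes

    ∬_R (9) · |J| du dv = ∫_0^2 ∫_0^2 (90) dv du.

Inner (v): 180.
Outer (u): 360.

Therefore ∬_D (9) dx dy = 360.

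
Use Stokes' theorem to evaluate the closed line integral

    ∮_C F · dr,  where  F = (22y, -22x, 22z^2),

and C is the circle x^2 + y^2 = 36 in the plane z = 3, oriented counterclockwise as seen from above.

Let S be the flat disk x^2 + y^2 ≤ 36 in the plane z = 3, with upward unit normal n̂ = ẑ. By Stokes' theorem,

    ∮_C F · dr = ∬_S (∇ × F) · n̂ dS = ∬_D (curl F)_z dA,

where D is the disk x^2 + y^2 ≤ 36.

Compute the curl of F = (22y, -22x, 22z^2):
    (∇ × F)_x = ∂F_z/∂y - ∂F_y/∂z = 0,
    (∇ × F)_y = ∂F_x/∂z - ∂F_z/∂x = 0,
    (∇ × F)_z = ∂F_y/∂x - ∂F_x/∂y = -44.

On z = 3, (curl F)_z = -44.

Convert to polar (x = r cos θ, y = r sin θ, dA = r dr dθ); the integrand becomes -44, so

    ∬_D (curl F)_z dA = ∫_0^{2π} ∫_0^{6} (-44) · r dr dθ.

Inner (r from 0 to 6): -792.
Outer (θ from 0 to 2π): -1584π.

Therefore ∮_C F · dr = -1584π.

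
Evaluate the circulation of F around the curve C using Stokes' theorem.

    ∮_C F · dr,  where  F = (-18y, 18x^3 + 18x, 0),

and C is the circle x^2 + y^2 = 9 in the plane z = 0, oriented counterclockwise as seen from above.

Let S be the flat disk x^2 + y^2 ≤ 9 in the plane z = 0, with upward unit normal n̂ = ẑ. By Stokes' theorem,

    ∮_C F · dr = ∬_S (∇ × F) · n̂ dS = ∬_D (curl F)_z dA,

where D is the disk x^2 + y^2 ≤ 9.

Compute the curl of F = (-18y, 18x^3 + 18x, 0):
    (∇ × F)_x = ∂F_z/∂y - ∂F_y/∂z = 0,
    (∇ × F)_y = ∂F_x/∂z - ∂F_z/∂x = 0,
    (∇ × F)_z = ∂F_y/∂x - ∂F_x/∂y = 54x^2 + 36.

On z = 0, (curl F)_z = 54x^2 + 36.

Convert to polar (x = r cos θ, y = r sin θ, dA = r dr dθ); the integrand becomes 54r^2cos(θ)^2 + 36, so

    ∬_D (curl F)_z dA = ∫_0^{2π} ∫_0^{3} (54r^2cos(θ)^2 + 36) · r dr dθ.

Inner (r from 0 to 3): 2187cos(θ)^2/2 + 162.
Outer (θ from 0 to 2π): 2835π/2.

Therefore ∮_C F · dr = 2835π/2.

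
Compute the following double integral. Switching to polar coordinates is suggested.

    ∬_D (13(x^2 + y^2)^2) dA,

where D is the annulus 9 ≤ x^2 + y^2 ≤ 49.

The region D is 3 ≤ r ≤ 7, 0 ≤ θ ≤ 2π in polar coordinates, where x = r cos(θ), y = r sin(θ), and dA = r dr dθ.

Under the substitution, the integrand becomes 13r^4, so

    ∬_D (13(x^2 + y^2)^2) dA = ∫_{0}^{2π} ∫_{3}^{7} (13r^4) · r dr dθ.

Inner integral (in r): ∫_{3}^{7} (13r^4) · r dr = 759980/3.

Outer integral (in θ): ∫_{0}^{2π} (759980/3) dθ = 1519960π/3.

Therefore ∬_D (13(x^2 + y^2)^2) dA = 1519960π/3.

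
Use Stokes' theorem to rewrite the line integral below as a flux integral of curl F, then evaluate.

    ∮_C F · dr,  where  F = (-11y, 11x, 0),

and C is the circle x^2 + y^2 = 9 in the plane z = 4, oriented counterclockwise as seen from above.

Let S be the flat disk x^2 + y^2 ≤ 9 in the plane z = 4, with upward unit normal n̂ = ẑ. By Stokes' theorem,

    ∮_C F · dr = ∬_S (∇ × F) · n̂ dS = ∬_D (curl F)_z dA,

where D is the disk x^2 + y^2 ≤ 9.

Compute the curl of F = (-11y, 11x, 0):
    (∇ × F)_x = ∂F_z/∂y - ∂F_y/∂z = 0,
    (∇ × F)_y = ∂F_x/∂z - ∂F_z/∂x = 0,
    (∇ × F)_z = ∂F_y/∂x - ∂F_x/∂y = 22.

On z = 4, (curl F)_z = 22.

Convert to polar (x = r cos θ, y = r sin θ, dA = r dr dθ); the integrand becomes 22, so

    ∬_D (curl F)_z dA = ∫_0^{2π} ∫_0^{3} (22) · r dr dθ.

Inner (r from 0 to 3): 99.
Outer (θ from 0 to 2π): 198π.

Therefore ∮_C F · dr = 198π.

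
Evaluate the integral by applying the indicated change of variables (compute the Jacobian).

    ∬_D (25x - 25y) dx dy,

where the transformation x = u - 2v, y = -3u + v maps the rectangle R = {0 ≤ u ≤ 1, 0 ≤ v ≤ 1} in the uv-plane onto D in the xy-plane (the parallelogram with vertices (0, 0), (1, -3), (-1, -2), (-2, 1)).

Compute the Jacobian determinant of (x, y) with respect to (u, v):

    ∂(x,y)/∂(u,v) = | 1  -2 | = (1)(1) - (-2)(-3) = -5.
                   | -3  1 |

Its absolute value is |J| = 5 (the area scaling factor).

Substituting x = u - 2v, y = -3u + v into the integrand,

    25x - 25y → 100u - 75v,

so the integral becomes

    ∬_R (100u - 75v) · |J| du dv = ∫_0^1 ∫_0^1 (500u - 375v) dv du.

Inner (v): 500u - 375/2.
Outer (u): 125/2.

Therefore ∬_D (25x - 25y) dx dy = 125/2.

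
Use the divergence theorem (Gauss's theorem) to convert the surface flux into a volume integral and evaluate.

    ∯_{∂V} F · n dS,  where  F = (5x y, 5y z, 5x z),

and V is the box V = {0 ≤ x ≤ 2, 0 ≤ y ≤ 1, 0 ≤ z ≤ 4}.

By the divergence theorem,

    ∯_{∂V} F · n dS = ∭_V (∇ · F) dV.

Compute the divergence:
    ∇ · F = ∂F_x/∂x + ∂F_y/∂y + ∂F_z/∂z = 5y + 5z + 5x = 5x + 5y + 5z.

V is a rectangular box, so dV = dx dy dz with 0 ≤ x ≤ 2, 0 ≤ y ≤ 1, 0 ≤ z ≤ 4.

Integrate (5x + 5y + 5z) over V as an iterated integral:

    ∭_V (∇·F) dV = ∫_0^{2} ∫_0^{1} ∫_0^{4} (5x + 5y + 5z) dz dy dx.

Inner (z from 0 to 4): 20x + 20y + 40.
Middle (y from 0 to 1): 20x + 50.
Outer (x from 0 to 2): 140.

Therefore ∯_{∂V} F · n dS = 140.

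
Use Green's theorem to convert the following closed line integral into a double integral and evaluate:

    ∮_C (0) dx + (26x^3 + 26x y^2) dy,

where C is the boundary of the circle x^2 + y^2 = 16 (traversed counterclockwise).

Green's theorem converts the closed line integral into a double integral over the enclosed region D:

    ∮_C P dx + Q dy = ∬_D (∂Q/∂x - ∂P/∂y) dA.

Here P = 0, Q = 26x^3 + 26x y^2, so

    ∂Q/∂x = 78x^2 + 26y^2,    ∂P/∂y = 0,
    ∂Q/∂x - ∂P/∂y = 78x^2 + 26y^2.

D is the region x^2 + y^2 ≤ 16. Evaluating the double integral:

In polar coordinates (x = r cos θ, y = r sin θ, dA = r dr dθ) the integrand becomes 26r^2(cos(2θ) + 2), so

    ∬_D (78x^2 + 26y^2) dA = ∫_0^{2π} ∫_0^{4} (26r^2(cos(2θ) + 2)) · r dr dθ.

Inner (r from 0 to 4): 1664cos(2θ) + 3328.
Outer (θ from 0 to 2π): 6656π.

Therefore ∮_C P dx + Q dy = 6656π.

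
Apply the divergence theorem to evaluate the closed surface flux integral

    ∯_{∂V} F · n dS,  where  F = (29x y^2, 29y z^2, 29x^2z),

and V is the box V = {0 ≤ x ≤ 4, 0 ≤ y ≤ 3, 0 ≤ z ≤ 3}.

By the divergence theorem,

    ∯_{∂V} F · n dS = ∭_V (∇ · F) dV.

Compute the divergence:
    ∇ · F = ∂F_x/∂x + ∂F_y/∂y + ∂F_z/∂z = 29y^2 + 29z^2 + 29x^2 = 29x^2 + 29y^2 + 29z^2.

V is a rectangular box, so dV = dx dy dz with 0 ≤ x ≤ 4, 0 ≤ y ≤ 3, 0 ≤ z ≤ 3.

Integrate (29x^2 + 29y^2 + 29z^2) over V as an iterated integral:

    ∭_V (∇·F) dV = ∫_0^{4} ∫_0^{3} ∫_0^{3} (29x^2 + 29y^2 + 29z^2) dz dy dx.

Inner (z from 0 to 3): 87x^2 + 87y^2 + 261.
Middle (y from 0 to 3): 261x^2 + 1566.
Outer (x from 0 to 4): 11832.

Therefore ∯_{∂V} F · n dS = 11832.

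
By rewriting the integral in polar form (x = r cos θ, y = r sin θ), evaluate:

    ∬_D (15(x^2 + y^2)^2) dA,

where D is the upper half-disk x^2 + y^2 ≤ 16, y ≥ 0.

The region D is 0 ≤ r ≤ 4, 0 ≤ θ ≤ π in polar coordinates, where x = r cos(θ), y = r sin(θ), and dA = r dr dθ.

Under the substitution, the integrand becomes 15r^4, so

    ∬_D (15(x^2 + y^2)^2) dA = ∫_{0}^{π} ∫_{0}^{4} (15r^4) · r dr dθ.

Inner integral (in r): ∫_{0}^{4} (15r^4) · r dr = 10240.

Outer integral (in θ): ∫_{0}^{π} (10240) dθ = 10240π.

Therefore ∬_D (15(x^2 + y^2)^2) dA = 10240π.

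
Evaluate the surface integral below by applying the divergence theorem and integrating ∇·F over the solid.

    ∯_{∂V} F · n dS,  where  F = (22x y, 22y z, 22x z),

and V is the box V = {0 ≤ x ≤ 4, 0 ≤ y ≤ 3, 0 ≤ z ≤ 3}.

By the divergence theorem,

    ∯_{∂V} F · n dS = ∭_V (∇ · F) dV.

Compute the divergence:
    ∇ · F = ∂F_x/∂x + ∂F_y/∂y + ∂F_z/∂z = 22y + 22z + 22x = 22x + 22y + 22z.

V is a rectangular box, so dV = dx dy dz with 0 ≤ x ≤ 4, 0 ≤ y ≤ 3, 0 ≤ z ≤ 3.

Integrate (22x + 22y + 22z) over V as an iterated integral:

    ∭_V (∇·F) dV = ∫_0^{4} ∫_0^{3} ∫_0^{3} (22x + 22y + 22z) dz dy dx.

Inner (z from 0 to 3): 66x + 66y + 99.
Middle (y from 0 to 3): 198x + 594.
Outer (x from 0 to 4): 3960.

Therefore ∯_{∂V} F · n dS = 3960.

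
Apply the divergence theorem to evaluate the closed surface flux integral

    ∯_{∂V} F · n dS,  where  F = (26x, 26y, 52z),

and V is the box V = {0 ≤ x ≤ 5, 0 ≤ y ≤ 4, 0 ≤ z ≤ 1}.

By the divergence theorem,

    ∯_{∂V} F · n dS = ∭_V (∇ · F) dV.

Compute the divergence:
    ∇ · F = ∂F_x/∂x + ∂F_y/∂y + ∂F_z/∂z = 26 + 26 + 52 = 104.

V is a rectangular box, so dV = dx dy dz with 0 ≤ x ≤ 5, 0 ≤ y ≤ 4, 0 ≤ z ≤ 1.

Integrate (104) over V as an iterated integral:

    ∭_V (∇·F) dV = ∫_0^{5} ∫_0^{4} ∫_0^{1} (104) dz dy dx.

Inner (z from 0 to 1): 104.
Middle (y from 0 to 4): 416.
Outer (x from 0 to 5): 2080.

Therefore ∯_{∂V} F · n dS = 2080.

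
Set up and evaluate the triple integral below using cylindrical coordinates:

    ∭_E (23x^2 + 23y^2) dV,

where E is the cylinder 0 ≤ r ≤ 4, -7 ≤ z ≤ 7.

In cylindrical coordinates, x = r cos(θ), y = r sin(θ), z = z, and dV = r dr dθ dz.

The integrand becomes 23r^2, so

    ∭_E (23x^2 + 23y^2) dV = ∫_{0}^{2π} ∫_{0}^{4} ∫_{-7}^{7} (23r^2) · r dz dr dθ.

Inner (z): 322r^3.
Middle (r from 0 to 4): 20608.
Outer (θ): 41216π.

Therefore the triple integral equals 41216π.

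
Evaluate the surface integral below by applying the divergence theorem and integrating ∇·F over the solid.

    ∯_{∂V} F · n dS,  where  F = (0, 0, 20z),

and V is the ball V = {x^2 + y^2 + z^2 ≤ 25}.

By the divergence theorem,

    ∯_{∂V} F · n dS = ∭_V (∇ · F) dV.

Compute the divergence:
    ∇ · F = ∂F_x/∂x + ∂F_y/∂y + ∂F_z/∂z = 0 + 0 + 20 = 20.

In spherical coordinates, x = ρ sin(φ) cos(θ), y = ρ sin(φ) sin(θ), z = ρ cos(φ), dV = ρ^2 sin(φ) dρ dφ dθ, with 0 ≤ ρ ≤ 5, 0 ≤ φ ≤ π, 0 ≤ θ ≤ 2π.

The integrand, after substitution and multiplying by the volume element, becomes (20) · ρ^2 sin(φ), so

    ∭_V (∇·F) dV = ∫_0^{2π} ∫_0^{π} ∫_0^{5} (20) · ρ^2 sin(φ) dρ dφ dθ.

Inner (ρ from 0 to 5): 2500sin(φ)/3.
Middle (φ from 0 to π): 5000/3.
Outer (θ from 0 to 2π): 10000π/3.

Therefore ∯_{∂V} F · n dS = 10000π/3.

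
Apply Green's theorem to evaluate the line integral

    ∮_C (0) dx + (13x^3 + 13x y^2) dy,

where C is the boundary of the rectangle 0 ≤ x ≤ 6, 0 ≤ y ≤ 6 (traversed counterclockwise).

Green's theorem converts the closed line integral into a double integral over the enclosed region D:

    ∮_C P dx + Q dy = ∬_D (∂Q/∂x - ∂P/∂y) dA.

Here P = 0, Q = 13x^3 + 13x y^2, so

    ∂Q/∂x = 39x^2 + 13y^2,    ∂P/∂y = 0,
    ∂Q/∂x - ∂P/∂y = 39x^2 + 13y^2.

D is the region 0 ≤ x ≤ 6, 0 ≤ y ≤ 6. Evaluating the double integral:

    ∬_D (39x^2 + 13y^2) dA = ∫_0^{6} ∫_0^{6} (39x^2 + 13y^2) dy dx.

Inner (y from 0 to 6): 234x^2 + 936.
Outer (x from 0 to 6): 22464.

Therefore ∮_C P dx + Q dy = 22464.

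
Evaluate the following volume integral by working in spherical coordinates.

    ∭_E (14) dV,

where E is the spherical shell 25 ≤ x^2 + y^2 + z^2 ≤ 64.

In spherical coordinates, x = ρ sin(φ) cos(θ), y = ρ sin(φ) sin(θ), z = ρ cos(φ), and dV = ρ^2 sin(φ) dρ dφ dθ.

The integrand becomes 14, so

    ∭_E (14) dV = ∫_{0}^{2π} ∫_{0}^{π} ∫_{5}^{8} (14) · ρ^2 sin(φ) dρ dφ dθ.

Inner (ρ): 1806sin(φ).
Middle (φ): 3612.
Outer (θ): 7224π.

Therefore the triple integral equals 7224π.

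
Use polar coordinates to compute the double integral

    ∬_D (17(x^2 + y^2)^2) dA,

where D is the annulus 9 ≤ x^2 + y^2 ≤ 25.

The region D is 3 ≤ r ≤ 5, 0 ≤ θ ≤ 2π in polar coordinates, where x = r cos(θ), y = r sin(θ), and dA = r dr dθ.

Under the substitution, the integrand becomes 17r^4, so

    ∬_D (17(x^2 + y^2)^2) dA = ∫_{0}^{2π} ∫_{3}^{5} (17r^4) · r dr dθ.

Inner integral (in r): ∫_{3}^{5} (17r^4) · r dr = 126616/3.

Outer integral (in θ): ∫_{0}^{2π} (126616/3) dθ = 253232π/3.

Therefore ∬_D (17(x^2 + y^2)^2) dA = 253232π/3.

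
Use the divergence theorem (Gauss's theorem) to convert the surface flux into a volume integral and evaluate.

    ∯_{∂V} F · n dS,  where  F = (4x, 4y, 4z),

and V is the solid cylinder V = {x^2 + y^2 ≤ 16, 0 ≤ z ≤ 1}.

By the divergence theorem,

    ∯_{∂V} F · n dS = ∭_V (∇ · F) dV.

Compute the divergence:
    ∇ · F = ∂F_x/∂x + ∂F_y/∂y + ∂F_z/∂z = 4 + 4 + 4 = 12.

In cylindrical coordinates, x = r cos(θ), y = r sin(θ), z = z, dV = r dr dθ dz, with 0 ≤ r ≤ 4, 0 ≤ θ ≤ 2π, 0 ≤ z ≤ 1.

The integrand, after substitution and multiplying by the volume element, becomes (12) · r, so

    ∭_V (∇·F) dV = ∫_0^{2π} ∫_0^{4} ∫_0^{1} (12) · r dz dr dθ.

Inner (z from 0 to 1): 12r.
Middle (r from 0 to 4): 96.
Outer (θ from 0 to 2π): 192π.

Therefore ∯_{∂V} F · n dS = 192π.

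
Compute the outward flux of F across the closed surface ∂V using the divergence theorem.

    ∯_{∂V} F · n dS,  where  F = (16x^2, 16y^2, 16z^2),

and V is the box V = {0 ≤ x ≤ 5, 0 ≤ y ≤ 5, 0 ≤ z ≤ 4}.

By the divergence theorem,

    ∯_{∂V} F · n dS = ∭_V (∇ · F) dV.

Compute the divergence:
    ∇ · F = ∂F_x/∂x + ∂F_y/∂y + ∂F_z/∂z = 32x + 32y + 32z.

V is a rectangular box, so dV = dx dy dz with 0 ≤ x ≤ 5, 0 ≤ y ≤ 5, 0 ≤ z ≤ 4.

Integrate (32x + 32y + 32z) over V as an iterated integral:

    ∭_V (∇·F) dV = ∫_0^{5} ∫_0^{5} ∫_0^{4} (32x + 32y + 32z) dz dy dx.

Inner (z from 0 to 4): 128x + 128y + 256.
Middle (y from 0 to 5): 640x + 2880.
Outer (x from 0 to 5): 22400.

Therefore ∯_{∂V} F · n dS = 22400.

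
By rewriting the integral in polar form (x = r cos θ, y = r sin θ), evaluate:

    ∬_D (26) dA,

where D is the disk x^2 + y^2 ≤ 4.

The region D is 0 ≤ r ≤ 2, 0 ≤ θ ≤ 2π in polar coordinates, where x = r cos(θ), y = r sin(θ), and dA = r dr dθ.

Under the substitution, the integrand becomes 26, so

    ∬_D (26) dA = ∫_{0}^{2π} ∫_{0}^{2} (26) · r dr dθ.

Inner integral (in r): ∫_{0}^{2} (26) · r dr = 52.

Outer integral (in θ): ∫_{0}^{2π} (52) dθ = 104π.

Therefore ∬_D (26) dA = 104π.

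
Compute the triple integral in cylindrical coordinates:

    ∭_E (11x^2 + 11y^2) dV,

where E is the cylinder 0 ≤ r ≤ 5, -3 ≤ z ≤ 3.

In cylindrical coordinates, x = r cos(θ), y = r sin(θ), z = z, and dV = r dr dθ dz.

The integrand becomes 11r^2, so

    ∭_E (11x^2 + 11y^2) dV = ∫_{0}^{2π} ∫_{0}^{5} ∫_{-3}^{3} (11r^2) · r dz dr dθ.

Inner (z): 66r^3.
Middle (r from 0 to 5): 20625/2.
Outer (θ): 20625π.

Therefore the triple integral equals 20625π.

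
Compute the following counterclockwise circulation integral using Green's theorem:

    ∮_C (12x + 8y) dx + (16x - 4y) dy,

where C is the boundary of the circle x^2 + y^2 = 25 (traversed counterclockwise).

Green's theorem converts the closed line integral into a double integral over the enclosed region D:

    ∮_C P dx + Q dy = ∬_D (∂Q/∂x - ∂P/∂y) dA.

Here P = 12x + 8y, Q = 16x - 4y, so

    ∂Q/∂x = 16,    ∂P/∂y = 8,
    ∂Q/∂x - ∂P/∂y = 8.

D is the region x^2 + y^2 ≤ 25. Evaluating the double integral:

In polar coordinates (x = r cos θ, y = r sin θ, dA = r dr dθ) the integrand becomes 8, so

    ∬_D (8) dA = ∫_0^{2π} ∫_0^{5} (8) · r dr dθ.

Inner (r from 0 to 5): 100.
Outer (θ from 0 to 2π): 200π.

Therefore ∮_C P dx + Q dy = 200π.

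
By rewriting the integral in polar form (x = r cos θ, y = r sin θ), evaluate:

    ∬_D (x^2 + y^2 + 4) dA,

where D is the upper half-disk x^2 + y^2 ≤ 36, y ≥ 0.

The region D is 0 ≤ r ≤ 6, 0 ≤ θ ≤ π in polar coordinates, where x = r cos(θ), y = r sin(θ), and dA = r dr dθ.

Under the substitution, the integrand becomes r^2 + 4, so

    ∬_D (x^2 + y^2 + 4) dA = ∫_{0}^{π} ∫_{0}^{6} (r^2 + 4) · r dr dθ.

Inner integral (in r): ∫_{0}^{6} (r^2 + 4) · r dr = 396.

Outer integral (in θ): ∫_{0}^{π} (396) dθ = 396π.

Therefore ∬_D (x^2 + y^2 + 4) dA = 396π.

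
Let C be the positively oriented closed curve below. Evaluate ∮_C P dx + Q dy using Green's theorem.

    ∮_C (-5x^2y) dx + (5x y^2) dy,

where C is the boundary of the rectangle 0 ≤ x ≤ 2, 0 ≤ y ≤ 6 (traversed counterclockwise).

Green's theorem converts the closed line integral into a double integral over the enclosed region D:

    ∮_C P dx + Q dy = ∬_D (∂Q/∂x - ∂P/∂y) dA.

Here P = -5x^2y, Q = 5x y^2, so

    ∂Q/∂x = 5y^2,    ∂P/∂y = -5x^2,
    ∂Q/∂x - ∂P/∂y = 5x^2 + 5y^2.

D is the region 0 ≤ x ≤ 2, 0 ≤ y ≤ 6. Evaluating the double integral:

    ∬_D (5x^2 + 5y^2) dA = ∫_0^{2} ∫_0^{6} (5x^2 + 5y^2) dy dx.

Inner (y from 0 to 6): 30x^2 + 360.
Outer (x from 0 to 2): 800.

Therefore ∮_C P dx + Q dy = 800.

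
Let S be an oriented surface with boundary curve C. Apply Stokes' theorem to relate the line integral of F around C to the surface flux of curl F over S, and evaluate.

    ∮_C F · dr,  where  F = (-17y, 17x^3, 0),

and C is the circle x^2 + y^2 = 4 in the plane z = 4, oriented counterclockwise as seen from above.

Let S be the flat disk x^2 + y^2 ≤ 4 in the plane z = 4, with upward unit normal n̂ = ẑ. By Stokes' theorem,

    ∮_C F · dr = ∬_S (∇ × F) · n̂ dS = ∬_D (curl F)_z dA,

where D is the disk x^2 + y^2 ≤ 4.

Compute the curl of F = (-17y, 17x^3, 0):
    (∇ × F)_x = ∂F_z/∂y - ∂F_y/∂z = 0,
    (∇ × F)_y = ∂F_x/∂z - ∂F_z/∂x = 0,
    (∇ × F)_z = ∂F_y/∂x - ∂F_x/∂y = 51x^2 + 17.

On z = 4, (curl F)_z = 51x^2 + 17.

Convert to polar (x = r cos θ, y = r sin θ, dA = r dr dθ); the integrand becomes 51r^2cos(θ)^2 + 17, so

    ∬_D (curl F)_z dA = ∫_0^{2π} ∫_0^{2} (51r^2cos(θ)^2 + 17) · r dr dθ.

Inner (r from 0 to 2): 204cos(θ)^2 + 34.
Outer (θ from 0 to 2π): 272π.

Therefore ∮_C F · dr = 272π.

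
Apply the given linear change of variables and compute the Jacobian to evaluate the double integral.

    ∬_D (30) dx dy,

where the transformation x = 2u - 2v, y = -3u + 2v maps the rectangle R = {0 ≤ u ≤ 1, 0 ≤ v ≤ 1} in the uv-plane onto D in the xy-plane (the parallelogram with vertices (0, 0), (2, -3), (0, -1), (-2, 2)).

Compute the Jacobian determinant of (x, y) with respect to (u, v):

    ∂(x,y)/∂(u,v) = | 2  -2 | = (2)(2) - (-2)(-3) = -2.
                   | -3  2 |

Its absolute value is |J| = 2 (the area scaling factor).

Substituting x = 2u - 2v, y = -3u + 2v into the integrand,

    30 → 30,

so the integral becomes

    ∬_R (30) · |J| du dv = ∫_0^1 ∫_0^1 (60) dv du.

Inner (v): 60.
Outer (u): 60.

Therefore ∬_D (30) dx dy = 60.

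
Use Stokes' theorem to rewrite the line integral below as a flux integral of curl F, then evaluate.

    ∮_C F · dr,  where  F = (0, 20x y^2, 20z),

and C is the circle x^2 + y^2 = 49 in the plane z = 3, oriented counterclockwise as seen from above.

Let S be the flat disk x^2 + y^2 ≤ 49 in the plane z = 3, with upward unit normal n̂ = ẑ. By Stokes' theorem,

    ∮_C F · dr = ∬_S (∇ × F) · n̂ dS = ∬_D (curl F)_z dA,

where D is the disk x^2 + y^2 ≤ 49.

Compute the curl of F = (0, 20x y^2, 20z):
    (∇ × F)_x = ∂F_z/∂y - ∂F_y/∂z = 0,
    (∇ × F)_y = ∂F_x/∂z - ∂F_z/∂x = 0,
    (∇ × F)_z = ∂F_y/∂x - ∂F_x/∂y = 20y^2.

On z = 3, (curl F)_z = 20y^2.

Convert to polar (x = r cos θ, y = r sin θ, dA = r dr dθ); the integrand becomes 20r^2sin(θ)^2, so

    ∬_D (curl F)_z dA = ∫_0^{2π} ∫_0^{7} (20r^2sin(θ)^2) · r dr dθ.

Inner (r from 0 to 7): 12005sin(θ)^2.
Outer (θ from 0 to 2π): 12005π.

Therefore ∮_C F · dr = 12005π.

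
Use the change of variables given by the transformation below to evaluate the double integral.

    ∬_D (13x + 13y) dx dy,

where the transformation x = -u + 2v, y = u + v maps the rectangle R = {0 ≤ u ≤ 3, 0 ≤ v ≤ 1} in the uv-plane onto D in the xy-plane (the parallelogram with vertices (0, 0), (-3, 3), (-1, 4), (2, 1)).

Compute the Jacobian determinant of (x, y) with respect to (u, v):

    ∂(x,y)/∂(u,v) = | -1  2 | = (-1)(1) - (2)(1) = -3.
                   | 1  1 |

Its absolute value is |J| = 3 (the area scaling factor).

Substituting x = -u + 2v, y = u + v into the integrand,

    13x + 13y → 39v,

so the integral becomes

    ∬_R (39v) · |J| du dv = ∫_0^3 ∫_0^1 (117v) dv du.

Inner (v): 117/2.
Outer (u): 351/2.

Therefore ∬_D (13x + 13y) dx dy = 351/2.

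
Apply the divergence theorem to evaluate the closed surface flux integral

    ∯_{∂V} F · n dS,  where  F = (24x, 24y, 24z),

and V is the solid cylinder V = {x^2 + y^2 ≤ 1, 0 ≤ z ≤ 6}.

By the divergence theorem,

    ∯_{∂V} F · n dS = ∭_V (∇ · F) dV.

Compute the divergence:
    ∇ · F = ∂F_x/∂x + ∂F_y/∂y + ∂F_z/∂z = 24 + 24 + 24 = 72.

In cylindrical coordinates, x = r cos(θ), y = r sin(θ), z = z, dV = r dr dθ dz, with 0 ≤ r ≤ 1, 0 ≤ θ ≤ 2π, 0 ≤ z ≤ 6.

The integrand, after substitution and multiplying by the volume element, becomes (72) · r, so

    ∭_V (∇·F) dV = ∫_0^{2π} ∫_0^{1} ∫_0^{6} (72) · r dz dr dθ.

Inner (z from 0 to 6): 432r.
Middle (r from 0 to 1): 216.
Outer (θ from 0 to 2π): 432π.

Therefore ∯_{∂V} F · n dS = 432π.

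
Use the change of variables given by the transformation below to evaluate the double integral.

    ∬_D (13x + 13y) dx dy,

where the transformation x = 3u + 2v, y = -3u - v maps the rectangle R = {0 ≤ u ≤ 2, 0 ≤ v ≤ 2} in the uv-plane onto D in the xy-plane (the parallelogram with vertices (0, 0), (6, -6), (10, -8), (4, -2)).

Compute the Jacobian determinant of (x, y) with respect to (u, v):

    ∂(x,y)/∂(u,v) = | 3  2 | = (3)(-1) - (2)(-3) = 3.
                   | -3  -1 |

Its absolute value is |J| = 3 (the area scaling factor).

Substituting x = 3u + 2v, y = -3u - v into the integrand,

    13x + 13y → 13v,

so the integral becomes

    ∬_R (13v) · |J| du dv = ∫_0^2 ∫_0^2 (39v) dv du.

Inner (v): 78.
Outer (u): 156.

Therefore ∬_D (13x + 13y) dx dy = 156.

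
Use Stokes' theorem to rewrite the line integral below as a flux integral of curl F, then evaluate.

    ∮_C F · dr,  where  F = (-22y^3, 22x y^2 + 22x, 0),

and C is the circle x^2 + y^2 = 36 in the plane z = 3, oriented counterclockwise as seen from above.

Let S be the flat disk x^2 + y^2 ≤ 36 in the plane z = 3, with upward unit normal n̂ = ẑ. By Stokes' theorem,

    ∮_C F · dr = ∬_S (∇ × F) · n̂ dS = ∬_D (curl F)_z dA,

where D is the disk x^2 + y^2 ≤ 36.

Compute the curl of F = (-22y^3, 22x y^2 + 22x, 0):
    (∇ × F)_x = ∂F_z/∂y - ∂F_y/∂z = 0,
    (∇ × F)_y = ∂F_x/∂z - ∂F_z/∂x = 0,
    (∇ × F)_z = ∂F_y/∂x - ∂F_x/∂y = 88y^2 + 22.

On z = 3, (curl F)_z = 88y^2 + 22.

Convert to polar (x = r cos θ, y = r sin θ, dA = r dr dθ); the integrand becomes 88r^2sin(θ)^2 + 22, so

    ∬_D (curl F)_z dA = ∫_0^{2π} ∫_0^{6} (88r^2sin(θ)^2 + 22) · r dr dθ.

Inner (r from 0 to 6): 28512sin(θ)^2 + 396.
Outer (θ from 0 to 2π): 29304π.

Therefore ∮_C F · dr = 29304π.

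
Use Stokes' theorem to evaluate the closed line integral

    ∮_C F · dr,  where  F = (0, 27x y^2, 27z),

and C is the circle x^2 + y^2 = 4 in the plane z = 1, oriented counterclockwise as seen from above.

Let S be the flat disk x^2 + y^2 ≤ 4 in the plane z = 1, with upward unit normal n̂ = ẑ. By Stokes' theorem,

    ∮_C F · dr = ∬_S (∇ × F) · n̂ dS = ∬_D (curl F)_z dA,

where D is the disk x^2 + y^2 ≤ 4.

Compute the curl of F = (0, 27x y^2, 27z):
    (∇ × F)_x = ∂F_z/∂y - ∂F_y/∂z = 0,
    (∇ × F)_y = ∂F_x/∂z - ∂F_z/∂x = 0,
    (∇ × F)_z = ∂F_y/∂x - ∂F_x/∂y = 27y^2.

On z = 1, (curl F)_z = 27y^2.

Convert to polar (x = r cos θ, y = r sin θ, dA = r dr dθ); the integrand becomes 27r^2sin(θ)^2, so

    ∬_D (curl F)_z dA = ∫_0^{2π} ∫_0^{2} (27r^2sin(θ)^2) · r dr dθ.

Inner (r from 0 to 2): 108sin(θ)^2.
Outer (θ from 0 to 2π): 108π.

Therefore ∮_C F · dr = 108π.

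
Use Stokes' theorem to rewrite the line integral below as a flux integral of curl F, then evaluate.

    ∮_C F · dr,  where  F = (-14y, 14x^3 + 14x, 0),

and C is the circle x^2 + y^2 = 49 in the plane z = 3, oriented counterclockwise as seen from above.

Let S be the flat disk x^2 + y^2 ≤ 49 in the plane z = 3, with upward unit normal n̂ = ẑ. By Stokes' theorem,

    ∮_C F · dr = ∬_S (∇ × F) · n̂ dS = ∬_D (curl F)_z dA,

where D is the disk x^2 + y^2 ≤ 49.

Compute the curl of F = (-14y, 14x^3 + 14x, 0):
    (∇ × F)_x = ∂F_z/∂y - ∂F_y/∂z = 0,
    (∇ × F)_y = ∂F_x/∂z - ∂F_z/∂x = 0,
    (∇ × F)_z = ∂F_y/∂x - ∂F_x/∂y = 42x^2 + 28.

On z = 3, (curl F)_z = 42x^2 + 28.

Convert to polar (x = r cos θ, y = r sin θ, dA = r dr dθ); the integrand becomes 42r^2cos(θ)^2 + 28, so

    ∬_D (curl F)_z dA = ∫_0^{2π} ∫_0^{7} (42r^2cos(θ)^2 + 28) · r dr dθ.

Inner (r from 0 to 7): 50421cos(θ)^2/2 + 686.
Outer (θ from 0 to 2π): 53165π/2.

Therefore ∮_C F · dr = 53165π/2.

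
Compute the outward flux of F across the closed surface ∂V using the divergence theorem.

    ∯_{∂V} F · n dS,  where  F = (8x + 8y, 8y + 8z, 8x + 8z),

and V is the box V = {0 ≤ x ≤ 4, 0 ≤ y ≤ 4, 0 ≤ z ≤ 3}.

By the divergence theorem,

    ∯_{∂V} F · n dS = ∭_V (∇ · F) dV.

Compute the divergence:
    ∇ · F = ∂F_x/∂x + ∂F_y/∂y + ∂F_z/∂z = 8 + 8 + 8 = 24.

V is a rectangular box, so dV = dx dy dz with 0 ≤ x ≤ 4, 0 ≤ y ≤ 4, 0 ≤ z ≤ 3.

Integrate (24) over V as an iterated integral:

    ∭_V (∇·F) dV = ∫_0^{4} ∫_0^{4} ∫_0^{3} (24) dz dy dx.

Inner (z from 0 to 3): 72.
Middle (y from 0 to 4): 288.
Outer (x from 0 to 4): 1152.

Therefore ∯_{∂V} F · n dS = 1152.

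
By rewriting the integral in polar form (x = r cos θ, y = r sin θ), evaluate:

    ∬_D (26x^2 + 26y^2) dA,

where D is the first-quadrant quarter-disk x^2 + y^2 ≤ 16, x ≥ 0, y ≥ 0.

The region D is 0 ≤ r ≤ 4, 0 ≤ θ ≤ π/2 in polar coordinates, where x = r cos(θ), y = r sin(θ), and dA = r dr dθ.

Under the substitution, the integrand becomes 26r^2, so

    ∬_D (26x^2 + 26y^2) dA = ∫_{0}^{π/2} ∫_{0}^{4} (26r^2) · r dr dθ.

Inner integral (in r): ∫_{0}^{4} (26r^2) · r dr = 1664.

Outer integral (in θ): ∫_{0}^{π/2} (1664) dθ = 832π.

Therefore ∬_D (26x^2 + 26y^2) dA = 832π.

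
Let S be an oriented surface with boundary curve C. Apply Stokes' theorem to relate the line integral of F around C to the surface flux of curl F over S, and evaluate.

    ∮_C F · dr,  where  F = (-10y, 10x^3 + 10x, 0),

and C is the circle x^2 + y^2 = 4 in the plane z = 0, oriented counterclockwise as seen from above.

Let S be the flat disk x^2 + y^2 ≤ 4 in the plane z = 0, with upward unit normal n̂ = ẑ. By Stokes' theorem,

    ∮_C F · dr = ∬_S (∇ × F) · n̂ dS = ∬_D (curl F)_z dA,

where D is the disk x^2 + y^2 ≤ 4.

Compute the curl of F = (-10y, 10x^3 + 10x, 0):
    (∇ × F)_x = ∂F_z/∂y - ∂F_y/∂z = 0,
    (∇ × F)_y = ∂F_x/∂z - ∂F_z/∂x = 0,
    (∇ × F)_z = ∂F_y/∂x - ∂F_x/∂y = 30x^2 + 20.

On z = 0, (curl F)_z = 30x^2 + 20.

Convert to polar (x = r cos θ, y = r sin θ, dA = r dr dθ); the integrand becomes 30r^2cos(θ)^2 + 20, so

    ∬_D (curl F)_z dA = ∫_0^{2π} ∫_0^{2} (30r^2cos(θ)^2 + 20) · r dr dθ.

Inner (r from 0 to 2): 120cos(θ)^2 + 40.
Outer (θ from 0 to 2π): 200π.

Therefore ∮_C F · dr = 200π.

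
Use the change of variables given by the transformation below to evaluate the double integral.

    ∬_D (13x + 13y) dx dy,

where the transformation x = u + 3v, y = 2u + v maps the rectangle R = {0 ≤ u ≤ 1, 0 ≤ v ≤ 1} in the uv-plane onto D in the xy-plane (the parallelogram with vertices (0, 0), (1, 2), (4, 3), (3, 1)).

Compute the Jacobian determinant of (x, y) with respect to (u, v):

    ∂(x,y)/∂(u,v) = | 1  3 | = (1)(1) - (3)(2) = -5.
                   | 2  1 |

Its absolute value is |J| = 5 (the area scaling factor).

Substituting x = u + 3v, y = 2u + v into the integrand,

    13x + 13y → 39u + 52v,

so the integral becomes

    ∬_R (39u + 52v) · |J| du dv = ∫_0^1 ∫_0^1 (195u + 260v) dv du.

Inner (v): 195u + 130.
Outer (u): 455/2.

Therefore ∬_D (13x + 13y) dx dy = 455/2.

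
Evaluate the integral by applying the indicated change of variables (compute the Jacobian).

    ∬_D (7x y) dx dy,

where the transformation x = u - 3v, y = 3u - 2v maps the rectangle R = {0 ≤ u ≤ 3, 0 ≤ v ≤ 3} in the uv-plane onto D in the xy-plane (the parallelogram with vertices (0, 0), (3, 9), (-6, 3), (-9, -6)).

Compute the Jacobian determinant of (x, y) with respect to (u, v):

    ∂(x,y)/∂(u,v) = | 1  -3 | = (1)(-2) - (-3)(3) = 7.
                   | 3  -2 |

Its absolute value is |J| = 7 (the area scaling factor).

Substituting x = u - 3v, y = 3u - 2v into the integrand,

    7x y → 21u^2 - 77u v + 42v^2,

so the integral becomes

    ∬_R (21u^2 - 77u v + 42v^2) · |J| du dv = ∫_0^3 ∫_0^3 (147u^2 - 539u v + 294v^2) dv du.

Inner (v): 441u^2 - 4851u/2 + 2646.
Outer (u): 3969/4.

Therefore ∬_D (7x y) dx dy = 3969/4.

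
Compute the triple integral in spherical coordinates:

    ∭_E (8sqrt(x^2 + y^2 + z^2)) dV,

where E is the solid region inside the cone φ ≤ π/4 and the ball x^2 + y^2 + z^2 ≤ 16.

In spherical coordinates, x = ρ sin(φ) cos(θ), y = ρ sin(φ) sin(θ), z = ρ cos(φ), and dV = ρ^2 sin(φ) dρ dφ dθ.

The integrand becomes 8ρ, so

    ∭_E (8sqrt(x^2 + y^2 + z^2)) dV = ∫_{0}^{2π} ∫_{0}^{π/4} ∫_{0}^{4} (8ρ) · ρ^2 sin(φ) dρ dφ dθ.

Inner (ρ): 512sin(φ).
Middle (φ): 512 - 256sqrt(2).
Outer (θ): 512π (2 - sqrt(2)).

Therefore the triple integral equals 512π (2 - sqrt(2)).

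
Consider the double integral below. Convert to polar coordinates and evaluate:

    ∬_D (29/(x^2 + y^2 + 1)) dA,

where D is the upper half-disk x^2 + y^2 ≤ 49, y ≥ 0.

The region D is 0 ≤ r ≤ 7, 0 ≤ θ ≤ π in polar coordinates, where x = r cos(θ), y = r sin(θ), and dA = r dr dθ.

Under the substitution, the integrand becomes 29/(r^2 + 1), so

    ∬_D (29/(x^2 + y^2 + 1)) dA = ∫_{0}^{π} ∫_{0}^{7} (29/(r^2 + 1)) · r dr dθ.

Inner integral (in r): ∫_{0}^{7} (29/(r^2 + 1)) · r dr = 29log(50)/2.

Outer integral (in θ): ∫_{0}^{π} (29log(50)/2) dθ = 29π log(50)/2.

Therefore ∬_D (29/(x^2 + y^2 + 1)) dA = 29π log(50)/2.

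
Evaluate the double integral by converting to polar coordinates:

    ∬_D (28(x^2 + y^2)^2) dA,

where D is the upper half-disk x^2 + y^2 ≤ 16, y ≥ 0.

The region D is 0 ≤ r ≤ 4, 0 ≤ θ ≤ π in polar coordinates, where x = r cos(θ), y = r sin(θ), and dA = r dr dθ.

Under the substitution, the integrand becomes 28r^4, so

    ∬_D (28(x^2 + y^2)^2) dA = ∫_{0}^{π} ∫_{0}^{4} (28r^4) · r dr dθ.

Inner integral (in r): ∫_{0}^{4} (28r^4) · r dr = 57344/3.

Outer integral (in θ): ∫_{0}^{π} (57344/3) dθ = 57344π/3.

Therefore ∬_D (28(x^2 + y^2)^2) dA = 57344π/3.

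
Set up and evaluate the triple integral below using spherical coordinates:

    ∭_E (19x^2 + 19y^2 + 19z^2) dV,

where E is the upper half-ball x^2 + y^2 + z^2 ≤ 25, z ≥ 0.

In spherical coordinates, x = ρ sin(φ) cos(θ), y = ρ sin(φ) sin(θ), z = ρ cos(φ), and dV = ρ^2 sin(φ) dρ dφ dθ.

The integrand becomes 19ρ^2, so

    ∭_E (19x^2 + 19y^2 + 19z^2) dV = ∫_{0}^{2π} ∫_{0}^{π/2} ∫_{0}^{5} (19ρ^2) · ρ^2 sin(φ) dρ dφ dθ.

Inner (ρ): 11875sin(φ).
Middle (φ): 11875.
Outer (θ): 23750π.

Therefore the triple integral equals 23750π.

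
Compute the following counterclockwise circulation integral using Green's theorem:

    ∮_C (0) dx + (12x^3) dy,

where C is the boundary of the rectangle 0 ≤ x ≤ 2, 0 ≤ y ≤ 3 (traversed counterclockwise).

Green's theorem converts the closed line integral into a double integral over the enclosed region D:

    ∮_C P dx + Q dy = ∬_D (∂Q/∂x - ∂P/∂y) dA.

Here P = 0, Q = 12x^3, so

    ∂Q/∂x = 36x^2,    ∂P/∂y = 0,
    ∂Q/∂x - ∂P/∂y = 36x^2.

D is the region 0 ≤ x ≤ 2, 0 ≤ y ≤ 3. Evaluating the double integral:

    ∬_D (36x^2) dA = ∫_0^{2} ∫_0^{3} (36x^2) dy dx.

Inner (y from 0 to 3): 108x^2.
Outer (x from 0 to 2): 288.

Therefore ∮_C P dx + Q dy = 288.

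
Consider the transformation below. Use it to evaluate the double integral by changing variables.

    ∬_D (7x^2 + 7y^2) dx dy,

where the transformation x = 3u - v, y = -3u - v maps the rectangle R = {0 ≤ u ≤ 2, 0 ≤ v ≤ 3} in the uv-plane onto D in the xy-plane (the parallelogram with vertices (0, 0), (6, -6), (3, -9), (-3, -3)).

Compute the Jacobian determinant of (x, y) with respect to (u, v):

    ∂(x,y)/∂(u,v) = | 3  -1 | = (3)(-1) - (-1)(-3) = -6.
                   | -3  -1 |

Its absolute value is |J| = 6 (the area scaling factor).

Substituting x = 3u - v, y = -3u - v into the integrand,

    7x^2 + 7y^2 → 126u^2 + 14v^2,

so the integral becomes

    ∬_R (126u^2 + 14v^2) · |J| du dv = ∫_0^2 ∫_0^3 (756u^2 + 84v^2) dv du.

Inner (v): 2268u^2 + 756.
Outer (u): 7560.

Therefore ∬_D (7x^2 + 7y^2) dx dy = 7560.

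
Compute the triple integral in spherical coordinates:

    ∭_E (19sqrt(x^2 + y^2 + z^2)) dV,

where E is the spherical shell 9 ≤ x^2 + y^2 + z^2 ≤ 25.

In spherical coordinates, x = ρ sin(φ) cos(θ), y = ρ sin(φ) sin(θ), z = ρ cos(φ), and dV = ρ^2 sin(φ) dρ dφ dθ.

The integrand becomes 19ρ, so

    ∭_E (19sqrt(x^2 + y^2 + z^2)) dV = ∫_{0}^{2π} ∫_{0}^{π} ∫_{3}^{5} (19ρ) · ρ^2 sin(φ) dρ dφ dθ.

Inner (ρ): 2584sin(φ).
Middle (φ): 5168.
Outer (θ): 10336π.

Therefore the triple integral equals 10336π.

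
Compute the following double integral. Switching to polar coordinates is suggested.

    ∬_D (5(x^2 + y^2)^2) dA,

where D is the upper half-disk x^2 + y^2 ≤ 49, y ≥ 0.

The region D is 0 ≤ r ≤ 7, 0 ≤ θ ≤ π in polar coordinates, where x = r cos(θ), y = r sin(θ), and dA = r dr dθ.

Under the substitution, the integrand becomes 5r^4, so

    ∬_D (5(x^2 + y^2)^2) dA = ∫_{0}^{π} ∫_{0}^{7} (5r^4) · r dr dθ.

Inner integral (in r): ∫_{0}^{7} (5r^4) · r dr = 588245/6.

Outer integral (in θ): ∫_{0}^{π} (588245/6) dθ = 588245π/6.

Therefore ∬_D (5(x^2 + y^2)^2) dA = 588245π/6.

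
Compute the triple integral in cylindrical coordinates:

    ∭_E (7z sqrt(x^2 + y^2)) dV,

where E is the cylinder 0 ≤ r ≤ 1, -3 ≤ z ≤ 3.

In cylindrical coordinates, x = r cos(θ), y = r sin(θ), z = z, and dV = r dr dθ dz.

The integrand becomes 7r z, so

    ∭_E (7z sqrt(x^2 + y^2)) dV = ∫_{0}^{2π} ∫_{0}^{1} ∫_{-3}^{3} (7r z) · r dz dr dθ.

Inner (z): 0.
Middle (r from 0 to 1): 0.
Outer (θ): 0.

Therefore the triple integral equals 0.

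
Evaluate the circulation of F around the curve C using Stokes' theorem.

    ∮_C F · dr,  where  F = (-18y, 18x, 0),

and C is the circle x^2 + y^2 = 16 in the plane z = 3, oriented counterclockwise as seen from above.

Let S be the flat disk x^2 + y^2 ≤ 16 in the plane z = 3, with upward unit normal n̂ = ẑ. By Stokes' theorem,

    ∮_C F · dr = ∬_S (∇ × F) · n̂ dS = ∬_D (curl F)_z dA,

where D is the disk x^2 + y^2 ≤ 16.

Compute the curl of F = (-18y, 18x, 0):
    (∇ × F)_x = ∂F_z/∂y - ∂F_y/∂z = 0,
    (∇ × F)_y = ∂F_x/∂z - ∂F_z/∂x = 0,
    (∇ × F)_z = ∂F_y/∂x - ∂F_x/∂y = 36.

On z = 3, (curl F)_z = 36.

Convert to polar (x = r cos θ, y = r sin θ, dA = r dr dθ); the integrand becomes 36, so

    ∬_D (curl F)_z dA = ∫_0^{2π} ∫_0^{4} (36) · r dr dθ.

Inner (r from 0 to 4): 288.
Outer (θ from 0 to 2π): 576π.

Therefore ∮_C F · dr = 576π.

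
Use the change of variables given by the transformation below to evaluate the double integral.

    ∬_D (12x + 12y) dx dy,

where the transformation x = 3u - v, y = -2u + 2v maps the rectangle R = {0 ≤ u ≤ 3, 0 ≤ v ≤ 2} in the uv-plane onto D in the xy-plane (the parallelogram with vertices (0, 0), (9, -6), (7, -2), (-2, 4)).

Compute the Jacobian determinant of (x, y) with respect to (u, v):

    ∂(x,y)/∂(u,v) = | 3  -1 | = (3)(2) - (-1)(-2) = 4.
                   | -2  2 |

Its absolute value is |J| = 4 (the area scaling factor).

Substituting x = 3u - v, y = -2u + 2v into the integrand,

    12x + 12y → 12u + 12v,

so the integral becomes

    ∬_R (12u + 12v) · |J| du dv = ∫_0^3 ∫_0^2 (48u + 48v) dv du.

Inner (v): 96u + 96.
Outer (u): 720.

Therefore ∬_D (12x + 12y) dx dy = 720.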